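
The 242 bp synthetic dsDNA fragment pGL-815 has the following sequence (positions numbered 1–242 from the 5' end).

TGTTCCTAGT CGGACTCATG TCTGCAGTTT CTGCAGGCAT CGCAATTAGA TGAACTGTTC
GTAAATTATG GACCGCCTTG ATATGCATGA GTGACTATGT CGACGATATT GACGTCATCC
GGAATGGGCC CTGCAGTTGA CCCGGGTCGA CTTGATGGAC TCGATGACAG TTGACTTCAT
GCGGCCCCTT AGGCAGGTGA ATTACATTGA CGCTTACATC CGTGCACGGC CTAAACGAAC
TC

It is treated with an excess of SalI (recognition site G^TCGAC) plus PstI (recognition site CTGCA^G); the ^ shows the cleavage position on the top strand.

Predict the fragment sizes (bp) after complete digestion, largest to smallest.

96, 64, 36, 26, 11, 9 bp

SalI sites (GTCGAC) start at positions 99, 146.
SalI cuts after the first base of each site, so after positions 99, 146.
PstI sites (CTGCAG) start at positions 22, 31, 131.
PstI cuts after base 5 of each site (before the last base), so after positions 26, 35, 135.
Combined cut positions: 26, 35, 99, 135, 146.
Linear molecule, 5 cuts → 6 fragments:
  1–26 → 26 bp
  27–35 → 9 bp
  36–99 → 64 bp
  100–135 → 36 bp
  136–146 → 11 bp
  147–242 → 96 bp
Sorted largest to smallest: 96, 64, 36, 26, 11, 9 bp.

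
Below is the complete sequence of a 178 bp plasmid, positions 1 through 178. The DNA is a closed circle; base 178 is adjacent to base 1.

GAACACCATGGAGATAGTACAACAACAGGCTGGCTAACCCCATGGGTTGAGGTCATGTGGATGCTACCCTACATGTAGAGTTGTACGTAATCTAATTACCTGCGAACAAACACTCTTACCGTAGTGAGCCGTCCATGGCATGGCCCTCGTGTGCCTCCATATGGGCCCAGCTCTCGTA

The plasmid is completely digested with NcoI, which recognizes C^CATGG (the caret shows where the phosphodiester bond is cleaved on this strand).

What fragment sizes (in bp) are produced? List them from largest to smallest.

93, 51, 34 bp

NcoI sites (CCATGG) start at positions 6, 40, 133.
NcoI cuts after the first base of each site, so after positions 6, 40, 133.
Circular molecule, 3 cuts → 3 fragments:
  7–40 → 34 bp
  41–133 → 93 bp
  134–178 then 1–6 → 45 + 6 = 51 bp
Sorted largest to smallest: 93, 51, 34 bp.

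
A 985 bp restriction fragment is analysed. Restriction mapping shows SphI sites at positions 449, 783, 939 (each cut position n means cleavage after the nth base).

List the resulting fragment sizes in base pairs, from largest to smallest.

449, 334, 156, 46 bp

Linear molecule, 3 cuts → 4 fragments:
  449 − 0 = 449 bp
  783 − 449 = 334 bp
  939 − 783 = 156 bp
  985 − 939 = 46 bp
Sorted largest to smallest: 449, 334, 156, 46 bp.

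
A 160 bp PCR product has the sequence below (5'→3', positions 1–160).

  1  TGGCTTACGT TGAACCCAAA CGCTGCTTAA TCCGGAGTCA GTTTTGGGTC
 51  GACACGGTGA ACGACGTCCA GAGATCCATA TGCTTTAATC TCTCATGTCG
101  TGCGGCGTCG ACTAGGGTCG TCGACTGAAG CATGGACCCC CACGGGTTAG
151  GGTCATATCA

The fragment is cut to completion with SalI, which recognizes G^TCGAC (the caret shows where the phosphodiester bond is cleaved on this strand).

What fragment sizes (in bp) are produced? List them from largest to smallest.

59, 48, 40, 13 bp

SalI sites (GTCGAC) start at positions 48, 107, 120.
SalI cuts after the first base of each site, so after positions 48, 107, 120.
Linear molecule, 3 cuts → 4 fragments:
  1–48 → 48 bp
  49–107 → 59 bp
  108–120 → 13 bp
  121–160 → 40 bp
Sorted largest to smallest: 59, 48, 40, 13 bp.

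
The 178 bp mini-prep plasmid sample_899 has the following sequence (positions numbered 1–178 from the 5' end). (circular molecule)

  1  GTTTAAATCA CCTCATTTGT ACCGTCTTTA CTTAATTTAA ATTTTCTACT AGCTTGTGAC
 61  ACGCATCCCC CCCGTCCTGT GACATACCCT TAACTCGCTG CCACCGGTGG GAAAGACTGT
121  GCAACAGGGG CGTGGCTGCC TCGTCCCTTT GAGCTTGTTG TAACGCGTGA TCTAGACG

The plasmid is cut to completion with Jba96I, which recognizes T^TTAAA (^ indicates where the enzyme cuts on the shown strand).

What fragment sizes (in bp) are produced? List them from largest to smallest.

Jba96I sites (TTTAAA) start at positions 2, 36.
Jba96I cuts after the first base of each site, so after positions 2, 36.
Circular molecule, 2 cuts → 2 fragments:
  3–36 → 34 bp
  37–178 then 1–2 → 142 + 2 = 144 bp
Sorted largest to smallest: 144, 34 bp.

144, 34 bp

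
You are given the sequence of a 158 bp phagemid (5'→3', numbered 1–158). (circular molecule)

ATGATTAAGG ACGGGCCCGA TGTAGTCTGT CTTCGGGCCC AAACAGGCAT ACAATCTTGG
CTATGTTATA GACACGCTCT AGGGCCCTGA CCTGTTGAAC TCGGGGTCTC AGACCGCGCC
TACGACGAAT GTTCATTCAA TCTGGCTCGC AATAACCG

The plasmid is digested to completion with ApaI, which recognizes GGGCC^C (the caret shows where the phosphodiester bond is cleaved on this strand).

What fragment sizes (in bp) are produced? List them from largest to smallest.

89, 47, 22 bp

ApaI sites (GGGCCC) start at positions 13, 35, 82.
ApaI cuts after base 5 of each site (before the last base), so after positions 17, 39, 86.
Circular molecule, 3 cuts → 3 fragments:
  18–39 → 22 bp
  40–86 → 47 bp
  87–158 then 1–17 → 72 + 17 = 89 bp
Sorted largest to smallest: 89, 47, 22 bp.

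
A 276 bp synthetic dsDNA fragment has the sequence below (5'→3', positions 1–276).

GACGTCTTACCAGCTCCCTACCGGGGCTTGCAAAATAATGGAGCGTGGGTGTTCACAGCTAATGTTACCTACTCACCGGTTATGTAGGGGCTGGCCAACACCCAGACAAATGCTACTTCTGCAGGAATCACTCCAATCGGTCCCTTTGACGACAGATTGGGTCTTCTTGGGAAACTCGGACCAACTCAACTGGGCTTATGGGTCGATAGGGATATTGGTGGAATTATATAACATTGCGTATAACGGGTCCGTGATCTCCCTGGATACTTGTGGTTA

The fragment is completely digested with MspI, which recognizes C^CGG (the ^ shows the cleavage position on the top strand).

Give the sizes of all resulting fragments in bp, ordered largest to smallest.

MspI sites (CCGG) start at positions 21, 76.
MspI cuts after the first base of each site, so after positions 21, 76.
Linear molecule, 2 cuts → 3 fragments:
  1–21 → 21 bp
  22–76 → 55 bp
  77–276 → 200 bp
Sorted largest to smallest: 200, 55, 21 bp.

200, 55, 21 bp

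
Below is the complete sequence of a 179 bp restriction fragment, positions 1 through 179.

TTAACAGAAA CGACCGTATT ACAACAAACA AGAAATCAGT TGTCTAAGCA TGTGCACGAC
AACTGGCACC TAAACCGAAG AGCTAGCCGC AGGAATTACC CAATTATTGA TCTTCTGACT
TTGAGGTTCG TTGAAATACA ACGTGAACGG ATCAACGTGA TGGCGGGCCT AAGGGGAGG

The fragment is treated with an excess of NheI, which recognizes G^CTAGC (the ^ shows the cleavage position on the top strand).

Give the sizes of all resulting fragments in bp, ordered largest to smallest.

97, 82 bp

The NheI site (GCTAGC) starts at position 82.
NheI cuts after the first base of each site, so after position 82.
Linear molecule, 1 cut → 2 fragments:
  1–82 → 82 bp
  83–179 → 97 bp
Sorted largest to smallest: 97, 82 bp.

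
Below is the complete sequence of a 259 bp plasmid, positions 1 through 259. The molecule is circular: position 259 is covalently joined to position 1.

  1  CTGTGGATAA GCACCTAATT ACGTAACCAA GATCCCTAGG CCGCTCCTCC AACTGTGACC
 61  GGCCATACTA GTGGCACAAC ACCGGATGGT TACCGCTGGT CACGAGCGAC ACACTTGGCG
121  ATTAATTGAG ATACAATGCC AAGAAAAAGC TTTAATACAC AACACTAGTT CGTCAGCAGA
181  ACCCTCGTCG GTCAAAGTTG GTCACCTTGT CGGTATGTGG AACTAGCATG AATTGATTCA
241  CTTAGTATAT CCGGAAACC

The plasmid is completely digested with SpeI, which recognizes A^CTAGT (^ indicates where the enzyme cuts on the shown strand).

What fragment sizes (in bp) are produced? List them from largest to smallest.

162, 97 bp

SpeI sites (ACTAGT) start at positions 67, 164.
SpeI cuts after the first base of each site, so after positions 67, 164.
Circular molecule, 2 cuts → 2 fragments:
  68–164 → 97 bp
  165–259 then 1–67 → 95 + 67 = 162 bp
Sorted largest to smallest: 162, 97 bp.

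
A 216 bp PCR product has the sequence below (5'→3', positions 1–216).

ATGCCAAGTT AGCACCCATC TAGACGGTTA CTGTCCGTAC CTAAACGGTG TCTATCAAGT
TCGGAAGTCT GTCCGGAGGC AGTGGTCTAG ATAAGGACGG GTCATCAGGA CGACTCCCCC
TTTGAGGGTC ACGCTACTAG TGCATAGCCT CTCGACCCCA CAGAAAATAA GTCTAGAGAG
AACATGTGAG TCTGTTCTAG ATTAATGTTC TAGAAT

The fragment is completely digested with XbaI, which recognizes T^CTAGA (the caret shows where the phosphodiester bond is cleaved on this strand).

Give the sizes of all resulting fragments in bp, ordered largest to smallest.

XbaI sites (TCTAGA) start at positions 19, 86, 172, 196, 209.
XbaI cuts after the first base of each site, so after positions 19, 86, 172, 196, 209.
Linear molecule, 5 cuts → 6 fragments:
  1–19 → 19 bp
  20–86 → 67 bp
  87–172 → 86 bp
  173–196 → 24 bp
  197–209 → 13 bp
  210–216 → 7 bp
Sorted largest to smallest: 86, 67, 24, 19, 13, 7 bp.

86, 67, 24, 19, 13, 7 bp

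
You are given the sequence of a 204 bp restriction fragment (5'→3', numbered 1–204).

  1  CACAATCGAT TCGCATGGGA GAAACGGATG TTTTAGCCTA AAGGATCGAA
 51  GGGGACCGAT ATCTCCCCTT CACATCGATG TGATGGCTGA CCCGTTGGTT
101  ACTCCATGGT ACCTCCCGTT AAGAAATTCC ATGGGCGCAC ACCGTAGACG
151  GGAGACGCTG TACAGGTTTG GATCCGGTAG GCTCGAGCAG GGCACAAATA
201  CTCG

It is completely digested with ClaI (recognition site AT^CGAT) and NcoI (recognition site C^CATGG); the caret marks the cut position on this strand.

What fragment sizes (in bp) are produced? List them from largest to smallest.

75, 69, 29, 25, 6 bp

ClaI sites (ATCGAT) start at positions 5, 74.
ClaI cuts after base 2 of each site, so after positions 6, 75.
NcoI sites (CCATGG) start at positions 104, 129.
NcoI cuts after the first base of each site, so after positions 104, 129.
Combined cut positions: 6, 75, 104, 129.
Linear molecule, 4 cuts → 5 fragments:
  1–6 → 6 bp
  7–75 → 69 bp
  76–104 → 29 bp
  105–129 → 25 bp
  130–204 → 75 bp
Sorted largest to smallest: 75, 69, 29, 25, 6 bp.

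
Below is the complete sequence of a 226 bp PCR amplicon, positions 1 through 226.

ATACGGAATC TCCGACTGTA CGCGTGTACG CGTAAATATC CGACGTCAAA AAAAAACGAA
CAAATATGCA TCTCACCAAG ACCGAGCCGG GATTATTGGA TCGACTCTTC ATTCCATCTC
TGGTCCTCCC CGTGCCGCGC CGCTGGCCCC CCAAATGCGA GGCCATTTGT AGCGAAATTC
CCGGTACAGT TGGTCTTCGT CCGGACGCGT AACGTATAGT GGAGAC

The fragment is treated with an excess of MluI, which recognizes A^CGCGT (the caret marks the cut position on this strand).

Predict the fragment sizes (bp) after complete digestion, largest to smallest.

177, 21, 20, 8 bp

MluI sites (ACGCGT) start at positions 20, 28, 205.
MluI cuts after the first base of each site, so after positions 20, 28, 205.
Linear molecule, 3 cuts → 4 fragments:
  1–20 → 20 bp
  21–28 → 8 bp
  29–205 → 177 bp
  206–226 → 21 bp
Sorted largest to smallest: 177, 21, 20, 8 bp.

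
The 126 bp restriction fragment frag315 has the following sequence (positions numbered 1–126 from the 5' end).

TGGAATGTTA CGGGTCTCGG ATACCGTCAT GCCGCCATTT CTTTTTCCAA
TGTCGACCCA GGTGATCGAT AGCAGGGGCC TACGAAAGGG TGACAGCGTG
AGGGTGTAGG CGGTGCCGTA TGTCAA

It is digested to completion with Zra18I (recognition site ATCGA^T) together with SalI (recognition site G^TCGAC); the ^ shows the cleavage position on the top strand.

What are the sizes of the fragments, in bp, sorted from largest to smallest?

57, 52, 17 bp

The Zra18I site (ATCGAT) starts at position 65.
Zra18I cuts after base 5 of each site (before the last base), so after position 69.
The SalI site (GTCGAC) starts at position 52.
SalI cuts after the first base of each site, so after position 52.
Combined cut positions: 52, 69.
Linear molecule, 2 cuts → 3 fragments:
  1–52 → 52 bp
  53–69 → 17 bp
  70–126 → 57 bp
Sorted largest to smallest: 57, 52, 17 bp.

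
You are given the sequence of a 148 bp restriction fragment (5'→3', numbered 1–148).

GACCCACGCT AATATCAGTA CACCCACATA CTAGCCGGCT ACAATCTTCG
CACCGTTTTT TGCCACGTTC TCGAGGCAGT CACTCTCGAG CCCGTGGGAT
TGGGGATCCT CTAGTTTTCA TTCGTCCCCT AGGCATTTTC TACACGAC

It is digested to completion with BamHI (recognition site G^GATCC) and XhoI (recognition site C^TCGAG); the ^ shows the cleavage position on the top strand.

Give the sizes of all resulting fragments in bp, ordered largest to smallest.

The BamHI site (GGATCC) starts at position 104.
BamHI cuts after the first base of each site, so after position 104.
XhoI sites (CTCGAG) start at positions 70, 85.
XhoI cuts after the first base of each site, so after positions 70, 85.
Combined cut positions: 70, 85, 104.
Linear molecule, 3 cuts → 4 fragments:
  1–70 → 70 bp
  71–85 → 15 bp
  86–104 → 19 bp
  105–148 → 44 bp
Sorted largest to smallest: 70, 44, 19, 15 bp.

70, 44, 19, 15 bp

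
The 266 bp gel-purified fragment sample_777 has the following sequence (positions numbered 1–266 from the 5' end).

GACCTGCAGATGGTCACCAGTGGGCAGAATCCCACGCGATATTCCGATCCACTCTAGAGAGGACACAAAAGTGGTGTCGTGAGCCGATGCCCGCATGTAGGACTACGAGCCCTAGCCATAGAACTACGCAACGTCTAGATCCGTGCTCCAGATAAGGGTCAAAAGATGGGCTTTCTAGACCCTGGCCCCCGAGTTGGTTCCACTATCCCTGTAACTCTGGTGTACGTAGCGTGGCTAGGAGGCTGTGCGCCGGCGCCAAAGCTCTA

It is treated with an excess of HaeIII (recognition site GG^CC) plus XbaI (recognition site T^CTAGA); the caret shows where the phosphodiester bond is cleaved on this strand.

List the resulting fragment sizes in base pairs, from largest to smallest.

81, 81, 53, 40, 11 bp

The HaeIII site (GGCC) starts at position 184.
HaeIII cuts after base 2 of each site, so after position 185.
XbaI sites (TCTAGA) start at positions 53, 134, 174.
XbaI cuts after the first base of each site, so after positions 53, 134, 174.
Combined cut positions: 53, 134, 174, 185.
Linear molecule, 4 cuts → 5 fragments:
  1–53 → 53 bp
  54–134 → 81 bp
  135–174 → 40 bp
  175–185 → 11 bp
  186–266 → 81 bp
Sorted largest to smallest: 81, 81, 53, 40, 11 bp.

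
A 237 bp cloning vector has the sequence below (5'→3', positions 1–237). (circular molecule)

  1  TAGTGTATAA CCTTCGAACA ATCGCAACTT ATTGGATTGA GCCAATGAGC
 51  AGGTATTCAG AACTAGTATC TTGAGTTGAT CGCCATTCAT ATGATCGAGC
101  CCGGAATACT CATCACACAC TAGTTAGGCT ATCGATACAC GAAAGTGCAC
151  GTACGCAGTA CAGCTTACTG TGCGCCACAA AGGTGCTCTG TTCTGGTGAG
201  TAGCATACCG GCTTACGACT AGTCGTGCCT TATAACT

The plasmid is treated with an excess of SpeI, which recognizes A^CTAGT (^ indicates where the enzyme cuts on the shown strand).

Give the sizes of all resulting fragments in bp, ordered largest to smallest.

99, 81, 57 bp

SpeI sites (ACTAGT) start at positions 62, 119, 218.
SpeI cuts after the first base of each site, so after positions 62, 119, 218.
Circular molecule, 3 cuts → 3 fragments:
  63–119 → 57 bp
  120–218 → 99 bp
  219–237 then 1–62 → 19 + 62 = 81 bp
Sorted largest to smallest: 99, 81, 57 bp.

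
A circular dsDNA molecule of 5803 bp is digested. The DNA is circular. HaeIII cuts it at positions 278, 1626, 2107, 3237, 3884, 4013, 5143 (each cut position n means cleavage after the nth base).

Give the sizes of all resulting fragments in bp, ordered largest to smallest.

Circular molecule, 7 cuts → 7 fragments:
  1626 − 278 = 1348 bp
  2107 − 1626 = 481 bp
  3237 − 2107 = 1130 bp
  3884 − 3237 = 647 bp
  4013 − 3884 = 129 bp
  5143 − 4013 = 1130 bp
  wrap: 5803 − 5143 + 278 = 938 bp
Sorted largest to smallest: 1348, 1130, 1130, 938, 647, 481, 129 bp.

1348, 1130, 1130, 938, 647, 481, 129 bp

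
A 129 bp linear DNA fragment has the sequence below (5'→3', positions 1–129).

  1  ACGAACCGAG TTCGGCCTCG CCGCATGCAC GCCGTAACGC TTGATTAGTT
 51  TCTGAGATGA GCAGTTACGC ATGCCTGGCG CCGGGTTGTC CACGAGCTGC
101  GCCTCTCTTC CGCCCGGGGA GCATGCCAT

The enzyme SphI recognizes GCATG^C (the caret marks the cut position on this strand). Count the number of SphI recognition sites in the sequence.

3

GCATGC occurs starting at positions 23, 69, 121.
SphI cuts at 3 sites.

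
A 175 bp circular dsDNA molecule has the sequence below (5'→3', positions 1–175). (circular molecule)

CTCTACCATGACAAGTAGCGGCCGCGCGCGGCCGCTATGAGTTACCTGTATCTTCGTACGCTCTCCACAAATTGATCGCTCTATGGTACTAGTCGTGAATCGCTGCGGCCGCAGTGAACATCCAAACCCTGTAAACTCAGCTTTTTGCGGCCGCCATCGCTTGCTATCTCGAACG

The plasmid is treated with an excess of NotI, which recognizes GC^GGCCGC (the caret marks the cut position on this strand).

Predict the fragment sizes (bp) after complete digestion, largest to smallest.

77, 46, 42, 10 bp

NotI sites (GCGGCCGC) start at positions 18, 28, 105, 147.
NotI cuts after base 2 of each site, so after positions 19, 29, 106, 148.
Circular molecule, 4 cuts → 4 fragments:
  20–29 → 10 bp
  30–106 → 77 bp
  107–148 → 42 bp
  149–175 then 1–19 → 27 + 19 = 46 bp
Sorted largest to smallest: 77, 46, 42, 10 bp.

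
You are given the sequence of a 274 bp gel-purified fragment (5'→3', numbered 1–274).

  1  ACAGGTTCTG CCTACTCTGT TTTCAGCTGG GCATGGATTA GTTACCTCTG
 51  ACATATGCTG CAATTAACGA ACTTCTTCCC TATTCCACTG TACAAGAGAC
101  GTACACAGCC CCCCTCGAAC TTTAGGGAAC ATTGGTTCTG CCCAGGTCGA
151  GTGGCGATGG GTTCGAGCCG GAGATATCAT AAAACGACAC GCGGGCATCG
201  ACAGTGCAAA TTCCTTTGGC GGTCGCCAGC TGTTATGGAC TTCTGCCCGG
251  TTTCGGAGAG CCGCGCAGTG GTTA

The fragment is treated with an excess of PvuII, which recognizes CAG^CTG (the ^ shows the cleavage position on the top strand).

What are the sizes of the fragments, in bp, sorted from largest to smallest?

PvuII sites (CAGCTG) start at positions 24, 227.
PvuII cuts after base 3 of each site, so after positions 26, 229.
Linear molecule, 2 cuts → 3 fragments:
  1–26 → 26 bp
  27–229 → 203 bp
  230–274 → 45 bp
Sorted largest to smallest: 203, 45, 26 bp.

203, 45, 26 bp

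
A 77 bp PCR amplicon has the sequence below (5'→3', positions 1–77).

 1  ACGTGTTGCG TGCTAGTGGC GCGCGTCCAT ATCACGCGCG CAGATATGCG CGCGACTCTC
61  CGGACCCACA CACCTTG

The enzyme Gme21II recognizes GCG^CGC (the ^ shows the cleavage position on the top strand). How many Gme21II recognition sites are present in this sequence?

GCGCGC occurs starting at positions 19, 36, 48.
Gme21II cuts at 3 sites.

3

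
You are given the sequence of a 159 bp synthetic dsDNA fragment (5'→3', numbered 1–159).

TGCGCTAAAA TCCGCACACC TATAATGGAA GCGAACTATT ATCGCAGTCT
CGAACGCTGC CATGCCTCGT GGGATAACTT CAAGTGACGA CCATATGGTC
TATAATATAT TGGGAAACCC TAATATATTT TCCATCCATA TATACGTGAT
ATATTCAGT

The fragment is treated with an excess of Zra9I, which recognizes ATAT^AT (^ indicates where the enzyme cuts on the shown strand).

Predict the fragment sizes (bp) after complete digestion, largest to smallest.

Zra9I sites (ATATAT) start at positions 105, 123, 138, 149.
Zra9I cuts after base 4 of each site, so after positions 108, 126, 141, 152.
Linear molecule, 4 cuts → 5 fragments:
  1–108 → 108 bp
  109–126 → 18 bp
  127–141 → 15 bp
  142–152 → 11 bp
  153–159 → 7 bp
Sorted largest to smallest: 108, 18, 15, 11, 7 bp.

108, 18, 15, 11, 7 bp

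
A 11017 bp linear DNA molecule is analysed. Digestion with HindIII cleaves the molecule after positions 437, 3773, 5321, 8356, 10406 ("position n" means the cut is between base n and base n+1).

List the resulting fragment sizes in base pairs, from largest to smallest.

3336, 3035, 2050, 1548, 611, 437 bp

Linear molecule, 5 cuts → 6 fragments:
  437 − 0 = 437 bp
  3773 − 437 = 3336 bp
  5321 − 3773 = 1548 bp
  8356 − 5321 = 3035 bp
  10406 − 8356 = 2050 bp
  11017 − 10406 = 611 bp
Sorted largest to smallest: 3336, 3035, 2050, 1548, 611, 437 bp.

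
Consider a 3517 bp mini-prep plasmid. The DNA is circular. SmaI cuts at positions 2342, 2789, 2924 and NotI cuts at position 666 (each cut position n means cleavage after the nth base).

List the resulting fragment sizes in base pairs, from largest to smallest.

Combined cut positions (sorted): 666, 2342, 2789, 2924.
Circular molecule, 4 cuts → 4 fragments:
  2342 − 666 = 1676 bp
  2789 − 2342 = 447 bp
  2924 − 2789 = 135 bp
  wrap: 3517 − 2924 + 666 = 1259 bp
Sorted largest to smallest: 1676, 1259, 447, 135 bp.

1676, 1259, 447, 135 bp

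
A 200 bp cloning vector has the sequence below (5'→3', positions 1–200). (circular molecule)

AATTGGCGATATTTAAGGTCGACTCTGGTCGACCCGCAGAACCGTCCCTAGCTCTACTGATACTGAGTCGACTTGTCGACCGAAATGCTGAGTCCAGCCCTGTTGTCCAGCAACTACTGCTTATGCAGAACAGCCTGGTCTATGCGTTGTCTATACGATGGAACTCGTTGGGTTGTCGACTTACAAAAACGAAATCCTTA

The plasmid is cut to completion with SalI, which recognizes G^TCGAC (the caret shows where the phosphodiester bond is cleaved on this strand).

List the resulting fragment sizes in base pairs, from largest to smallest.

SalI sites (GTCGAC) start at positions 18, 28, 67, 75, 175.
SalI cuts after the first base of each site, so after positions 18, 28, 67, 75, 175.
Circular molecule, 5 cuts → 5 fragments:
  19–28 → 10 bp
  29–67 → 39 bp
  68–75 → 8 bp
  76–175 → 100 bp
  176–200 then 1–18 → 25 + 18 = 43 bp
Sorted largest to smallest: 100, 43, 39, 10, 8 bp.

100, 43, 39, 10, 8 bp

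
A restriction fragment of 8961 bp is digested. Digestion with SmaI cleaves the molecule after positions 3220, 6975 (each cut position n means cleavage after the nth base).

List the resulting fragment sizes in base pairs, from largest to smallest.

Linear molecule, 2 cuts → 3 fragments:
  3220 − 0 = 3220 bp
  6975 − 3220 = 3755 bp
  8961 − 6975 = 1986 bp
Sorted largest to smallest: 3755, 3220, 1986 bp.

3755, 3220, 1986 bp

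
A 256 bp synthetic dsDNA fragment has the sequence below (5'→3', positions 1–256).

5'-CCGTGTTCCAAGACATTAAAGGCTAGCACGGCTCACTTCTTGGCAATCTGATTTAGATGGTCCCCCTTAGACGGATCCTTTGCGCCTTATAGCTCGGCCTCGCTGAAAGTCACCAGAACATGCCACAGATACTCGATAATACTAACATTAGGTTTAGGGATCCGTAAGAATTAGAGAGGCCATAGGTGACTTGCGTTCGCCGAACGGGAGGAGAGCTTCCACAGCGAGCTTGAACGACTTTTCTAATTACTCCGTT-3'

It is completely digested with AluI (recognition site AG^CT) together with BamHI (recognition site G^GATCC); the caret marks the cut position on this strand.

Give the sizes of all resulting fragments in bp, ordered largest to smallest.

73, 66, 57, 28, 19, 13 bp

AluI sites (AGCT) start at positions 91, 214, 227.
AluI cuts after base 2 of each site, so after positions 92, 215, 228.
BamHI sites (GGATCC) start at positions 73, 158.
BamHI cuts after the first base of each site, so after positions 73, 158.
Combined cut positions: 73, 92, 158, 215, 228.
Linear molecule, 5 cuts → 6 fragments:
  1–73 → 73 bp
  74–92 → 19 bp
  93–158 → 66 bp
  159–215 → 57 bp
  216–228 → 13 bp
  229–256 → 28 bp
Sorted largest to smallest: 73, 66, 57, 28, 19, 13 bp.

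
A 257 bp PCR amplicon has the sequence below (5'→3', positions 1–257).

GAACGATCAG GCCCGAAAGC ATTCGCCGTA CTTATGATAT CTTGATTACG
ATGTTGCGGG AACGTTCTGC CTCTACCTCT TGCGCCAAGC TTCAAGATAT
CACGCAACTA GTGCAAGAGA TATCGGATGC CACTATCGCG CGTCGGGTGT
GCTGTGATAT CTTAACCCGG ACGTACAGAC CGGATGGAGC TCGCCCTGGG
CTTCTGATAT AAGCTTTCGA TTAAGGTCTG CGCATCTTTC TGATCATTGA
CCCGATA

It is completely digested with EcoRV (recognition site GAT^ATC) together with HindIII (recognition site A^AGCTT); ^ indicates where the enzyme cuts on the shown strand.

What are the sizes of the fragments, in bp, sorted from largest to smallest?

EcoRV sites (GATATC) start at positions 36, 96, 119, 156.
EcoRV cuts after base 3 of each site, so after positions 38, 98, 121, 158.
HindIII sites (AAGCTT) start at positions 87, 211.
HindIII cuts after the first base of each site, so after positions 87, 211.
Combined cut positions: 38, 87, 98, 121, 158, 211.
Linear molecule, 6 cuts → 7 fragments:
  1–38 → 38 bp
  39–87 → 49 bp
  88–98 → 11 bp
  99–121 → 23 bp
  122–158 → 37 bp
  159–211 → 53 bp
  212–257 → 46 bp
Sorted largest to smallest: 53, 49, 46, 38, 37, 23, 11 bp.

53, 49, 46, 38, 37, 23, 11 bp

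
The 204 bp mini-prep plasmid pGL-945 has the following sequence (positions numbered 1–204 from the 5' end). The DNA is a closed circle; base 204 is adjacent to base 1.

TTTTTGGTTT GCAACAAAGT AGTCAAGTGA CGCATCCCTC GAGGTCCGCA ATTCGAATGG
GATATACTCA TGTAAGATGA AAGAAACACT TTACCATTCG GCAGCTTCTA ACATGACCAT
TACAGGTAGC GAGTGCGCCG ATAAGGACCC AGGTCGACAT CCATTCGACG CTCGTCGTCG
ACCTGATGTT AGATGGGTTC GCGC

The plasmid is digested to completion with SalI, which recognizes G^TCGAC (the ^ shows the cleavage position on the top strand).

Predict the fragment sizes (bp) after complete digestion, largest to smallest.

180, 24 bp

SalI sites (GTCGAC) start at positions 153, 177.
SalI cuts after the first base of each site, so after positions 153, 177.
Circular molecule, 2 cuts → 2 fragments:
  154–177 → 24 bp
  178–204 then 1–153 → 27 + 153 = 180 bp
Sorted largest to smallest: 180, 24 bp.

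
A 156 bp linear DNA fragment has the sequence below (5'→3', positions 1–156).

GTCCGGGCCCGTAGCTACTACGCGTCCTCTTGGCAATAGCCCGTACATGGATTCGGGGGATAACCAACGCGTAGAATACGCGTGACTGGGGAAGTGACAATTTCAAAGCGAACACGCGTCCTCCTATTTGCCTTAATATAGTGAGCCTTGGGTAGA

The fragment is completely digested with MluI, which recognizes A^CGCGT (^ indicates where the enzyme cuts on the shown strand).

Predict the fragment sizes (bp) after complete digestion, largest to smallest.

MluI sites (ACGCGT) start at positions 20, 67, 78, 114.
MluI cuts after the first base of each site, so after positions 20, 67, 78, 114.
Linear molecule, 4 cuts → 5 fragments:
  1–20 → 20 bp
  21–67 → 47 bp
  68–78 → 11 bp
  79–114 → 36 bp
  115–156 → 42 bp
Sorted largest to smallest: 47, 42, 36, 20, 11 bp.

47, 42, 36, 20, 11 bp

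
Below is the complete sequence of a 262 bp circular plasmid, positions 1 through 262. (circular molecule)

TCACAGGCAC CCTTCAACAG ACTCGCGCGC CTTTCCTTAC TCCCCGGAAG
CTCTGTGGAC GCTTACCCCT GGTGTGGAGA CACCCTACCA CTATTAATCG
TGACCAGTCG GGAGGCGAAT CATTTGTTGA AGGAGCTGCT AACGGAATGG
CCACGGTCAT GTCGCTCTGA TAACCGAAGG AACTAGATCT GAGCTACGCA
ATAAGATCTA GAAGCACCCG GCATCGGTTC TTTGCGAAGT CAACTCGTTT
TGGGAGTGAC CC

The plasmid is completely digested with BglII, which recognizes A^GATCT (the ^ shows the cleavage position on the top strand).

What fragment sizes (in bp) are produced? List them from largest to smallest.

BglII sites (AGATCT) start at positions 185, 204.
BglII cuts after the first base of each site, so after positions 185, 204.
Circular molecule, 2 cuts → 2 fragments:
  186–204 → 19 bp
  205–262 then 1–185 → 58 + 185 = 243 bp
Sorted largest to smallest: 243, 19 bp.

243, 19 bp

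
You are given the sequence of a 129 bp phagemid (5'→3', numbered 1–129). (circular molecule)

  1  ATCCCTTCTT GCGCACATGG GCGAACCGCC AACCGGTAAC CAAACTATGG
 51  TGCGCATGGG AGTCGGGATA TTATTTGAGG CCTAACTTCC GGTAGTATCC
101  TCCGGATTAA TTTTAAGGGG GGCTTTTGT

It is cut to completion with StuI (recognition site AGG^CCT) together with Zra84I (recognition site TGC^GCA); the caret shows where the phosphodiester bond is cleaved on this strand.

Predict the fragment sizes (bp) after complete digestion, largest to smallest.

61, 41, 27 bp

The StuI site (AGGCCT) starts at position 78.
StuI cuts after base 3 of each site, so after position 80.
Zra84I sites (TGCGCA) start at positions 10, 51.
Zra84I cuts after base 3 of each site, so after positions 12, 53.
Combined cut positions: 12, 53, 80.
Circular molecule, 3 cuts → 3 fragments:
  13–53 → 41 bp
  54–80 → 27 bp
  81–129 then 1–12 → 49 + 12 = 61 bp
Sorted largest to smallest: 61, 41, 27 bp.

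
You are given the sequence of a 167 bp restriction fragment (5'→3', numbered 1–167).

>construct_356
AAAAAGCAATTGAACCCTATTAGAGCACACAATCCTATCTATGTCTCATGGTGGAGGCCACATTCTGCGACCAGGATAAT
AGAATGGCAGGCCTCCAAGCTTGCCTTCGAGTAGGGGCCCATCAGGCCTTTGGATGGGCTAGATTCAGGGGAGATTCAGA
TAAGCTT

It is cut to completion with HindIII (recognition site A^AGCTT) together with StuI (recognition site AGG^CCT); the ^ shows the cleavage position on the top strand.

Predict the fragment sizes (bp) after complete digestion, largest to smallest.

HindIII sites (AAGCTT) start at positions 97, 162.
HindIII cuts after the first base of each site, so after positions 97, 162.
StuI sites (AGGCCT) start at positions 89, 124.
StuI cuts after base 3 of each site, so after positions 91, 126.
Combined cut positions: 91, 97, 126, 162.
Linear molecule, 4 cuts → 5 fragments:
  1–91 → 91 bp
  92–97 → 6 bp
  98–126 → 29 bp
  127–162 → 36 bp
  163–167 → 5 bp
Sorted largest to smallest: 91, 36, 29, 6, 5 bp.

91, 36, 29, 6, 5 bp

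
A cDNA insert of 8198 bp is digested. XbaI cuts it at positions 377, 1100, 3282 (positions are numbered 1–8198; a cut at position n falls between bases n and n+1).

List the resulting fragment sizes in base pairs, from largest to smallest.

Linear molecule, 3 cuts → 4 fragments:
  377 − 0 = 377 bp
  1100 − 377 = 723 bp
  3282 − 1100 = 2182 bp
  8198 − 3282 = 4916 bp
Sorted largest to smallest: 4916, 2182, 723, 377 bp.

4916, 2182, 723, 377 bp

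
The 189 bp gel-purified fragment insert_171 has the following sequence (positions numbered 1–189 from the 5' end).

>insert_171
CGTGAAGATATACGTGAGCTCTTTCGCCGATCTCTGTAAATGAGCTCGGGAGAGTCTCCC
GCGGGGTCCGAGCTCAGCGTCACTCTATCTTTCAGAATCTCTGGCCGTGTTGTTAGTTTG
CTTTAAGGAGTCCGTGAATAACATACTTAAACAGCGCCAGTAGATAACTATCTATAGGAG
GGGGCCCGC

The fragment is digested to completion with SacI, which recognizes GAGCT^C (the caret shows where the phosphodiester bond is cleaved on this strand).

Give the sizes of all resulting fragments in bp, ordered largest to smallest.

115, 28, 26, 20 bp

SacI sites (GAGCTC) start at positions 16, 42, 70.
SacI cuts after base 5 of each site (before the last base), so after positions 20, 46, 74.
Linear molecule, 3 cuts → 4 fragments:
  1–20 → 20 bp
  21–46 → 26 bp
  47–74 → 28 bp
  75–189 → 115 bp
Sorted largest to smallest: 115, 28, 26, 20 bp.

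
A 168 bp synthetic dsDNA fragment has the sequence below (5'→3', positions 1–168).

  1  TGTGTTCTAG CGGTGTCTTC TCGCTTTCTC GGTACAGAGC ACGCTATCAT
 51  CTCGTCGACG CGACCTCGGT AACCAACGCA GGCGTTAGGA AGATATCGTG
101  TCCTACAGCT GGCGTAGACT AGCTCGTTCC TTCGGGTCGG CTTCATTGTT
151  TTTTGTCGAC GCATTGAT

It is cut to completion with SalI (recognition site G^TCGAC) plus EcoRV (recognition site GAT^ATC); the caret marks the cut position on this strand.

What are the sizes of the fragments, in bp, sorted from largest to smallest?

SalI sites (GTCGAC) start at positions 54, 155.
SalI cuts after the first base of each site, so after positions 54, 155.
The EcoRV site (GATATC) starts at position 92.
EcoRV cuts after base 3 of each site, so after position 94.
Combined cut positions: 54, 94, 155.
Linear molecule, 3 cuts → 4 fragments:
  1–54 → 54 bp
  55–94 → 40 bp
  95–155 → 61 bp
  156–168 → 13 bp
Sorted largest to smallest: 61, 54, 40, 13 bp.

61, 54, 40, 13 bp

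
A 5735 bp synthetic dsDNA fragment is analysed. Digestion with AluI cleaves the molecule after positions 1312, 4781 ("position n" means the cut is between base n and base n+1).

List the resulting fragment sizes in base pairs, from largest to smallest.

Linear molecule, 2 cuts → 3 fragments:
  1312 − 0 = 1312 bp
  4781 − 1312 = 3469 bp
  5735 − 4781 = 954 bp
Sorted largest to smallest: 3469, 1312, 954 bp.

3469, 1312, 954 bp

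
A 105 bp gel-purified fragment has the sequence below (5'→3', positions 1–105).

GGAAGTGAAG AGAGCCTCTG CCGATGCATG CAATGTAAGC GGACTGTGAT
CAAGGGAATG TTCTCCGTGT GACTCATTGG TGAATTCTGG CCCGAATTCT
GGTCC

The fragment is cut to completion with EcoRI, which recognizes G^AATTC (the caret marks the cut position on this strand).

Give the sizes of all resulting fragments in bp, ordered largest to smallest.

82, 12, 11 bp

EcoRI sites (GAATTC) start at positions 82, 94.
EcoRI cuts after the first base of each site, so after positions 82, 94.
Linear molecule, 2 cuts → 3 fragments:
  1–82 → 82 bp
  83–94 → 12 bp
  95–105 → 11 bp
Sorted largest to smallest: 82, 12, 11 bp.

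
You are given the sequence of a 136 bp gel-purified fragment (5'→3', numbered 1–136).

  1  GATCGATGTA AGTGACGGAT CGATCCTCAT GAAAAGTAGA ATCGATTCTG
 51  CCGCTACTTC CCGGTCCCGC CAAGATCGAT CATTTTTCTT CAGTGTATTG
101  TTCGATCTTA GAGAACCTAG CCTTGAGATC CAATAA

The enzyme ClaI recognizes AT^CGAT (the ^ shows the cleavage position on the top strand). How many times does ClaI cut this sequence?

ATCGAT occurs starting at positions 2, 19, 41, 75.
ClaI cuts at 4 sites.

4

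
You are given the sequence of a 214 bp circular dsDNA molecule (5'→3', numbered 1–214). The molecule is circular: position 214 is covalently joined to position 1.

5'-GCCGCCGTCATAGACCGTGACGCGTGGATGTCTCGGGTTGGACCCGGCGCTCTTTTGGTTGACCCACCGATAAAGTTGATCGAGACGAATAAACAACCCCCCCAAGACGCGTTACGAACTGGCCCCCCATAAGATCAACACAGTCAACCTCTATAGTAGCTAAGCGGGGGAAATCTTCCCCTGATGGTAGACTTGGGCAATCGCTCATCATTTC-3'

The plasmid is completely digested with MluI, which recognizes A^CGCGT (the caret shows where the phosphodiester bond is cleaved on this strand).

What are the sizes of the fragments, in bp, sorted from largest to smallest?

127, 87 bp

MluI sites (ACGCGT) start at positions 20, 107.
MluI cuts after the first base of each site, so after positions 20, 107.
Circular molecule, 2 cuts → 2 fragments:
  21–107 → 87 bp
  108–214 then 1–20 → 107 + 20 = 127 bp
Sorted largest to smallest: 127, 87 bp.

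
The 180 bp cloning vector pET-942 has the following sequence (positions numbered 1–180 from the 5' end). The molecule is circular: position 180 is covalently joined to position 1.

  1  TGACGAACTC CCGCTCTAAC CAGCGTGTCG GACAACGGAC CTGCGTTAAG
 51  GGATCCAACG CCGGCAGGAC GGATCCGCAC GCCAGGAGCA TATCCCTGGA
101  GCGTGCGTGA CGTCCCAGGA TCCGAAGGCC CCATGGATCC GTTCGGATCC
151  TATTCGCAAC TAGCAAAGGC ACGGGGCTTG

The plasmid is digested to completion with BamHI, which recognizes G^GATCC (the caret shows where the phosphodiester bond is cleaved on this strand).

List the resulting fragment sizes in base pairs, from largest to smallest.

86, 47, 20, 17, 10 bp

BamHI sites (GGATCC) start at positions 51, 71, 118, 135, 145.
BamHI cuts after the first base of each site, so after positions 51, 71, 118, 135, 145.
Circular molecule, 5 cuts → 5 fragments:
  52–71 → 20 bp
  72–118 → 47 bp
  119–135 → 17 bp
  136–145 → 10 bp
  146–180 then 1–51 → 35 + 51 = 86 bp
Sorted largest to smallest: 86, 47, 20, 17, 10 bp.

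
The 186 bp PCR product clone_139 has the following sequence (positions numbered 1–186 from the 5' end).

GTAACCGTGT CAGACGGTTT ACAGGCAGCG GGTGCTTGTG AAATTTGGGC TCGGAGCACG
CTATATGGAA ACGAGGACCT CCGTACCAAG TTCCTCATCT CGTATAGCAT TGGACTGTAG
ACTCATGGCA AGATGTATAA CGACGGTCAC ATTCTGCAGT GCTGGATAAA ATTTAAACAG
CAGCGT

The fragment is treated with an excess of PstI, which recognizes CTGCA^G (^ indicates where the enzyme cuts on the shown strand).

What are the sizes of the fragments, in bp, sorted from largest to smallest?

The PstI site (CTGCAG) starts at position 154.
PstI cuts after base 5 of each site (before the last base), so after position 158.
Linear molecule, 1 cut → 2 fragments:
  1–158 → 158 bp
  159–186 → 28 bp
Sorted largest to smallest: 158, 28 bp.

158, 28 bp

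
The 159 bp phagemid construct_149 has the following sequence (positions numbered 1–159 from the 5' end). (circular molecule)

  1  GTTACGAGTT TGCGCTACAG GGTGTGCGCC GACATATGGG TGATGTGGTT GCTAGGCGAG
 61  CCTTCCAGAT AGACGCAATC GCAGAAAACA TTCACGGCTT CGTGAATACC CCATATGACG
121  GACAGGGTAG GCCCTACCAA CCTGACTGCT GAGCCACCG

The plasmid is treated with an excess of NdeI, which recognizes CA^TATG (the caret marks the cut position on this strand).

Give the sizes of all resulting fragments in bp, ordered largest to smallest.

NdeI sites (CATATG) start at positions 33, 112.
NdeI cuts after base 2 of each site, so after positions 34, 113.
Circular molecule, 2 cuts → 2 fragments:
  35–113 → 79 bp
  114–159 then 1–34 → 46 + 34 = 80 bp
Sorted largest to smallest: 80, 79 bp.

80, 79 bp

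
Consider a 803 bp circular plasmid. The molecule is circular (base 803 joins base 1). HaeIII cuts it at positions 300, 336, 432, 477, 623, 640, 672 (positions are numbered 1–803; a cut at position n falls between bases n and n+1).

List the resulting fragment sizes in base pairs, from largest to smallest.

Circular molecule, 7 cuts → 7 fragments:
  336 − 300 = 36 bp
  432 − 336 = 96 bp
  477 − 432 = 45 bp
  623 − 477 = 146 bp
  640 − 623 = 17 bp
  672 − 640 = 32 bp
  wrap: 803 − 672 + 300 = 431 bp
Sorted largest to smallest: 431, 146, 96, 45, 36, 32, 17 bp.

431, 146, 96, 45, 36, 32, 17 bp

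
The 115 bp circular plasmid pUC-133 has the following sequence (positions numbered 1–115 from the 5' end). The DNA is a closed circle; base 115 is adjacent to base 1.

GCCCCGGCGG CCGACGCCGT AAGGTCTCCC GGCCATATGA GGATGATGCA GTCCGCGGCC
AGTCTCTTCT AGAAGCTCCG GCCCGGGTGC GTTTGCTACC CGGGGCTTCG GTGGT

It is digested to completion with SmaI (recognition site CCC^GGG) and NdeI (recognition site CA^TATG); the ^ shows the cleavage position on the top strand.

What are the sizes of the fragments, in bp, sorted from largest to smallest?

SmaI sites (CCCGGG) start at positions 82, 99.
SmaI cuts after base 3 of each site, so after positions 84, 101.
The NdeI site (CATATG) starts at position 34.
NdeI cuts after base 2 of each site, so after position 35.
Combined cut positions: 35, 84, 101.
Circular molecule, 3 cuts → 3 fragments:
  36–84 → 49 bp
  85–101 → 17 bp
  102–115 then 1–35 → 14 + 35 = 49 bp
Sorted largest to smallest: 49, 49, 17 bp.

49, 49, 17 bp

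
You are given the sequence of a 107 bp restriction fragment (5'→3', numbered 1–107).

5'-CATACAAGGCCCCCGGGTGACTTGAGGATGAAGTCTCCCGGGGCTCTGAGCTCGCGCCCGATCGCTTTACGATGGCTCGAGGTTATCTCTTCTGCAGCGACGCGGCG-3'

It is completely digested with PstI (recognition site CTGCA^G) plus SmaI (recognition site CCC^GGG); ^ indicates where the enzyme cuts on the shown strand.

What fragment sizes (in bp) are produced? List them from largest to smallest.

57, 25, 14, 11 bp

The PstI site (CTGCAG) starts at position 92.
PstI cuts after base 5 of each site (before the last base), so after position 96.
SmaI sites (CCCGGG) start at positions 12, 37.
SmaI cuts after base 3 of each site, so after positions 14, 39.
Combined cut positions: 14, 39, 96.
Linear molecule, 3 cuts → 4 fragments:
  1–14 → 14 bp
  15–39 → 25 bp
  40–96 → 57 bp
  97–107 → 11 bp
Sorted largest to smallest: 57, 25, 14, 11 bp.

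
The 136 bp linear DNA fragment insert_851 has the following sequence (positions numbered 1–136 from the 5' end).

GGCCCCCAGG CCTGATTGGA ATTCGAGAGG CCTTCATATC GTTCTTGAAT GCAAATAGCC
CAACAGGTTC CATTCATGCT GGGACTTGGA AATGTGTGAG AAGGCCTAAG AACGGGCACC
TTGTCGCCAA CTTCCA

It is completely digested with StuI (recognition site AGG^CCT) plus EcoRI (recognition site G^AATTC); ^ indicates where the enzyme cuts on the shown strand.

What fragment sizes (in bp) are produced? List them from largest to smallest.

74, 32, 11, 10, 9 bp

StuI sites (AGGCCT) start at positions 8, 28, 102.
StuI cuts after base 3 of each site, so after positions 10, 30, 104.
The EcoRI site (GAATTC) starts at position 19.
EcoRI cuts after the first base of each site, so after position 19.
Combined cut positions: 10, 19, 30, 104.
Linear molecule, 4 cuts → 5 fragments:
  1–10 → 10 bp
  11–19 → 9 bp
  20–30 → 11 bp
  31–104 → 74 bp
  105–136 → 32 bp
Sorted largest to smallest: 74, 32, 11, 10, 9 bp.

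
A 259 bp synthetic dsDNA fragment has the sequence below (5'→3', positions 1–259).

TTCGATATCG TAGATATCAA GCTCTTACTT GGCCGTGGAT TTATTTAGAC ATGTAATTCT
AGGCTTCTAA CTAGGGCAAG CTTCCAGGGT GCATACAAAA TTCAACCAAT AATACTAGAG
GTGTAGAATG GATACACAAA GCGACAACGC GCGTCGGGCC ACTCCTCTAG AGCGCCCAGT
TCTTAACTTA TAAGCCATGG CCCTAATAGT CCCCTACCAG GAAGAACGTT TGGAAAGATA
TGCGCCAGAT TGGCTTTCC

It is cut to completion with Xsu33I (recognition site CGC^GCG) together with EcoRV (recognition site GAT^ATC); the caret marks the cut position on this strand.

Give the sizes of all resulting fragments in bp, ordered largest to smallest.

135, 109, 9, 6 bp

The Xsu33I site (CGCGCG) starts at position 148.
Xsu33I cuts after base 3 of each site, so after position 150.
EcoRV sites (GATATC) start at positions 4, 13.
EcoRV cuts after base 3 of each site, so after positions 6, 15.
Combined cut positions: 6, 15, 150.
Linear molecule, 3 cuts → 4 fragments:
  1–6 → 6 bp
  7–15 → 9 bp
  16–150 → 135 bp
  151–259 → 109 bp
Sorted largest to smallest: 135, 109, 9, 6 bp.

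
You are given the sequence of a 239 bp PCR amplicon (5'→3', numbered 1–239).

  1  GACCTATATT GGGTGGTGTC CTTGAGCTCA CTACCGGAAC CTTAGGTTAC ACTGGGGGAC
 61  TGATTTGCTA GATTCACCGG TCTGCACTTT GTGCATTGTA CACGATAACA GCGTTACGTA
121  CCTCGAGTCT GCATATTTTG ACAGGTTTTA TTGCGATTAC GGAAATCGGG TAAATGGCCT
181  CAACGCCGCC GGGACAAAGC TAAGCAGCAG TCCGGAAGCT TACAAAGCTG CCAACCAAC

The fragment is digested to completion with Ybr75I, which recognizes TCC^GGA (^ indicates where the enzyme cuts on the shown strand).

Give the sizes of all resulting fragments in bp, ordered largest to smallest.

213, 26 bp

The Ybr75I site (TCCGGA) starts at position 211.
Ybr75I cuts after base 3 of each site, so after position 213.
Linear molecule, 1 cut → 2 fragments:
  1–213 → 213 bp
  214–239 → 26 bp
Sorted largest to smallest: 213, 26 bp.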